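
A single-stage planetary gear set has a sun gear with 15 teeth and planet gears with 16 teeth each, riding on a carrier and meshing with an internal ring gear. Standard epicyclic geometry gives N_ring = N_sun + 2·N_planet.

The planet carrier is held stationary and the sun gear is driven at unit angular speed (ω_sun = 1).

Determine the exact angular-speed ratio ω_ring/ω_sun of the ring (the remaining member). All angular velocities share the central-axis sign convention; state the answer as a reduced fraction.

N_ring = 15 + 2·16 = 47
15(ω_s−ω_c) = −47(ω_r−ω_c),  ω_c=0, ω_s=1
ω_r = 0 − (15/47)(1−0) = -15/47
ω_r/ω_s = -15/47

-15/47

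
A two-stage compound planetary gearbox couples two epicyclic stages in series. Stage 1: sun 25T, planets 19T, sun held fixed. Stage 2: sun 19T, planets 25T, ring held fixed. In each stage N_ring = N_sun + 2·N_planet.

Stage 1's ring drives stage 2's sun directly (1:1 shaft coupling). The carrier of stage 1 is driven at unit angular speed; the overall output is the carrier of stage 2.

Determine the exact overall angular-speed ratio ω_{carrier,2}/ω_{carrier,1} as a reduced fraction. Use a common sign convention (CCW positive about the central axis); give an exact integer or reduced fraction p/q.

19/63

Stage 1: N_ring = 25 + 2·19 = 63
Stage 1: 25(ω_s−ω_c) = −63(ω_r−ω_c),  ω_s=0, ω_c=1
Stage 1: ω_r = 1 − (25/63)(0−1) = 88/63
  ⇒ ω_r¹/ω_c¹ = 88/63
Stage 2: N_ring = 19 + 2·25 = 69
Stage 2: 19(ω_s−ω_c) = −69(ω_r−ω_c),  ω_r=0, ω_s=1
Stage 2: 19(1−ω_c) = −69(0−ω_c)  ⇒  88ω_c = 19  ⇒  ω_c = 19/88
  ⇒ ω_c²/ω_s² = 19/88
Coupling ω_s² = ω_r¹ ⇒ overall = 88/63 × 19/88 = 19/63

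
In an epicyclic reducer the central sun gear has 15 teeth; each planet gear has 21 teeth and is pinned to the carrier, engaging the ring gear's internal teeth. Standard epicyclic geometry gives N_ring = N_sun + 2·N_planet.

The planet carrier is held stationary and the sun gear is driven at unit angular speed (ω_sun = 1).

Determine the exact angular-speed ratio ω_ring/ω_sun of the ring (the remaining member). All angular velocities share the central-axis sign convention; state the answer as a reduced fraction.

N_ring = 15 + 2·21 = 57
15(ω_s−ω_c) = −57(ω_r−ω_c),  ω_c=0, ω_s=1
ω_r = 0 − (15/57)(1−0) = -5/19
ω_r/ω_s = -5/19

-5/19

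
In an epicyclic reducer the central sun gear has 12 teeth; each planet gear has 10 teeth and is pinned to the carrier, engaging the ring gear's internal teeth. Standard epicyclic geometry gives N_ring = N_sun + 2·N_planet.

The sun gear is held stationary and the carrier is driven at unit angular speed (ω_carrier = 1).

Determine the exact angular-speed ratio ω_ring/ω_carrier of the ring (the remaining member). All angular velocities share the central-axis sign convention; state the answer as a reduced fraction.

N_ring = 12 + 2·10 = 32
12(ω_s−ω_c) = −32(ω_r−ω_c),  ω_s=0, ω_c=1
ω_r = 1 − (12/32)(0−1) = 11/8
ω_r/ω_c = 11/8

11/8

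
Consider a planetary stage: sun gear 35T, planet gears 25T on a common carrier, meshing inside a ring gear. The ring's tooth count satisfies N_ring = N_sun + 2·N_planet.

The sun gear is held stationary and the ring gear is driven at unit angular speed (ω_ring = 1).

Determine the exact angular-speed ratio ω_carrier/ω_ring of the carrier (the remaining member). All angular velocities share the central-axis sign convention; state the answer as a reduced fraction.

17/24

N_ring = 35 + 2·25 = 85
35(ω_s−ω_c) = −85(ω_r−ω_c),  ω_s=0, ω_r=1
35(0−ω_c) = −85(1−ω_c)  ⇒  120ω_c = 85  ⇒  ω_c = 17/24
ω_c/ω_r = 17/24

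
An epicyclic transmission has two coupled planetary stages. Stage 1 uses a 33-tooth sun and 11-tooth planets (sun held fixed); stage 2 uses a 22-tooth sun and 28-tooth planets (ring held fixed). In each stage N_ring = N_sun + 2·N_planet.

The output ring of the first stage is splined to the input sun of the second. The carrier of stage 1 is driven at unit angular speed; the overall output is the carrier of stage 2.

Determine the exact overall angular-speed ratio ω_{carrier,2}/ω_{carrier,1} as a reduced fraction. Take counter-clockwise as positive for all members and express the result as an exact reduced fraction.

44/125

Stage 1: N_ring = 33 + 2·11 = 55
Stage 1: 33(ω_s−ω_c) = −55(ω_r−ω_c),  ω_s=0, ω_c=1
Stage 1: ω_r = 1 − (33/55)(0−1) = 8/5
  ⇒ ω_r¹/ω_c¹ = 8/5
Stage 2: N_ring = 22 + 2·28 = 78
Stage 2: 22(ω_s−ω_c) = −78(ω_r−ω_c),  ω_r=0, ω_s=1
Stage 2: 22(1−ω_c) = −78(0−ω_c)  ⇒  100ω_c = 22  ⇒  ω_c = 11/50
  ⇒ ω_c²/ω_s² = 11/50
Coupling ω_s² = ω_r¹ ⇒ overall = 8/5 × 11/50 = 44/125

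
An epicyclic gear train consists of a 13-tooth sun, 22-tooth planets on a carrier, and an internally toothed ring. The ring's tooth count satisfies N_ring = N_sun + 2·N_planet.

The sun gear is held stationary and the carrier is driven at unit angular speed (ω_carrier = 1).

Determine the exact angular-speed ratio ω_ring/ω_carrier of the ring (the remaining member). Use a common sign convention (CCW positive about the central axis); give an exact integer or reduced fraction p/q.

N_ring = 13 + 2·22 = 57
13(ω_s−ω_c) = −57(ω_r−ω_c),  ω_s=0, ω_c=1
ω_r = 1 − (13/57)(0−1) = 70/57
ω_r/ω_c = 70/57

70/57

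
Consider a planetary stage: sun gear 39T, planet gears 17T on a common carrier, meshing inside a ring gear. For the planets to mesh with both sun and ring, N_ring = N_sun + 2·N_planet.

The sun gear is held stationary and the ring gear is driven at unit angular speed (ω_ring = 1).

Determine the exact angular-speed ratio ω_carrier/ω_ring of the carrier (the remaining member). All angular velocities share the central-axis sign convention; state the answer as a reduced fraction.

73/112

N_ring = 39 + 2·17 = 73
39(ω_s−ω_c) = −73(ω_r−ω_c),  ω_s=0, ω_r=1
39(0−ω_c) = −73(1−ω_c)  ⇒  112ω_c = 73  ⇒  ω_c = 73/112
ω_c/ω_r = 73/112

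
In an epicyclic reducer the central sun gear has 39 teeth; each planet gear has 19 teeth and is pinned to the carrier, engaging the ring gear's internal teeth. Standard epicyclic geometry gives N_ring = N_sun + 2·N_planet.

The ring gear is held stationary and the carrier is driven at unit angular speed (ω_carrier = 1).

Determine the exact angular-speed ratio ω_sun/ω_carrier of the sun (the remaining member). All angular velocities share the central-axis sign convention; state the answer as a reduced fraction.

116/39

N_ring = 39 + 2·19 = 77
39(ω_s−ω_c) = −77(ω_r−ω_c),  ω_r=0, ω_c=1
ω_s = 1 − (77/39)(0−1) = 116/39
ω_s/ω_c = 116/39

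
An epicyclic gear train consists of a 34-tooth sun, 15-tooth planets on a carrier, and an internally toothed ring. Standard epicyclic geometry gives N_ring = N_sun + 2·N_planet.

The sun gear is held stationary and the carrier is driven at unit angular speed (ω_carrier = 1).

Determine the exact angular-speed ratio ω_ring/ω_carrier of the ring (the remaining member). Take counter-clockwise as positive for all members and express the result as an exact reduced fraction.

N_ring = 34 + 2·15 = 64
34(ω_s−ω_c) = −64(ω_r−ω_c),  ω_s=0, ω_c=1
ω_r = 1 − (34/64)(0−1) = 49/32
ω_r/ω_c = 49/32

49/32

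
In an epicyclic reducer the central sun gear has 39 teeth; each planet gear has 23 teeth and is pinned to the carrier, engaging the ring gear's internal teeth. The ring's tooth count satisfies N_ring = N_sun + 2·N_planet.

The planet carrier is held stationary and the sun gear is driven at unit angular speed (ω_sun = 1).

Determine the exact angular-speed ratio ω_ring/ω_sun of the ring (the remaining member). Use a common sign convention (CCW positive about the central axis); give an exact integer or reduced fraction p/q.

-39/85

N_ring = 39 + 2·23 = 85
39(ω_s−ω_c) = −85(ω_r−ω_c),  ω_c=0, ω_s=1
ω_r = 0 − (39/85)(1−0) = -39/85
ω_r/ω_s = -39/85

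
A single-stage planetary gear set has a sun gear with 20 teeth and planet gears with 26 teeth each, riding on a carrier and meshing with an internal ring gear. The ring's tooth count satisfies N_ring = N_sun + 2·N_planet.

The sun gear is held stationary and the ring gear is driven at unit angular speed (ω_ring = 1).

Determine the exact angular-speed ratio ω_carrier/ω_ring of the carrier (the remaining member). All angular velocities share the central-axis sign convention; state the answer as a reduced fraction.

N_ring = 20 + 2·26 = 72
20(ω_s−ω_c) = −72(ω_r−ω_c),  ω_s=0, ω_r=1
20(0−ω_c) = −72(1−ω_c)  ⇒  92ω_c = 72  ⇒  ω_c = 18/23
ω_c/ω_r = 18/23

18/23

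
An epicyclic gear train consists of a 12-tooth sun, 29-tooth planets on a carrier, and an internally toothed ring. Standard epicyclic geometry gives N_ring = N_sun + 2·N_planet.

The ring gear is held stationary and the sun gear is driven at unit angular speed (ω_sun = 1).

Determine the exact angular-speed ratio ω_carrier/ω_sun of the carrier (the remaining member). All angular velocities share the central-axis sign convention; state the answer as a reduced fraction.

6/41

N_ring = 12 + 2·29 = 70
12(ω_s−ω_c) = −70(ω_r−ω_c),  ω_r=0, ω_s=1
12(1−ω_c) = −70(0−ω_c)  ⇒  82ω_c = 12  ⇒  ω_c = 6/41
ω_c/ω_s = 6/41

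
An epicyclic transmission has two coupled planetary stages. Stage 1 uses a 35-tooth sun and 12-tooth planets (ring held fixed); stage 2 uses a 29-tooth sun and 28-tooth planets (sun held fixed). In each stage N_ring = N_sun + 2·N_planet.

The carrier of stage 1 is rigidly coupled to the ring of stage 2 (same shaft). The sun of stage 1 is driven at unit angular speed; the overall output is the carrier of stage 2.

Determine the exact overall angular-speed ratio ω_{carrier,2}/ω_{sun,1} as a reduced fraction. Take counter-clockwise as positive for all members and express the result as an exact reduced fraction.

2975/10716

Stage 1: N_ring = 35 + 2·12 = 59
Stage 1: 35(ω_s−ω_c) = −59(ω_r−ω_c),  ω_r=0, ω_s=1
Stage 1: 35(1−ω_c) = −59(0−ω_c)  ⇒  94ω_c = 35  ⇒  ω_c = 35/94
  ⇒ ω_c¹/ω_s¹ = 35/94
Stage 2: N_ring = 29 + 2·28 = 85
Stage 2: 29(ω_s−ω_c) = −85(ω_r−ω_c),  ω_s=0, ω_r=1
Stage 2: 29(0−ω_c) = −85(1−ω_c)  ⇒  114ω_c = 85  ⇒  ω_c = 85/114
  ⇒ ω_c²/ω_r² = 85/114
Coupling ω_r² = ω_c¹ ⇒ overall = 35/94 × 85/114 = 2975/10716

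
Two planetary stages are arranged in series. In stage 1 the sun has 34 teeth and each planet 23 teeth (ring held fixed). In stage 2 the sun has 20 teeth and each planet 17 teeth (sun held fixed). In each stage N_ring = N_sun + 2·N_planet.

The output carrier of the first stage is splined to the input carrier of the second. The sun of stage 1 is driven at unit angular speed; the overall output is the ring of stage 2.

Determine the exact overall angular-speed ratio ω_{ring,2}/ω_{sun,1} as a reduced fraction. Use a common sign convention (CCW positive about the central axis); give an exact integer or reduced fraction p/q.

629/1539

Stage 1: N_ring = 34 + 2·23 = 80
Stage 1: 34(ω_s−ω_c) = −80(ω_r−ω_c),  ω_r=0, ω_s=1
Stage 1: 34(1−ω_c) = −80(0−ω_c)  ⇒  114ω_c = 34  ⇒  ω_c = 17/57
  ⇒ ω_c¹/ω_s¹ = 17/57
Stage 2: N_ring = 20 + 2·17 = 54
Stage 2: 20(ω_s−ω_c) = −54(ω_r−ω_c),  ω_s=0, ω_c=1
Stage 2: ω_r = 1 − (20/54)(0−1) = 37/27
  ⇒ ω_r²/ω_c² = 37/27
Coupling ω_c² = ω_c¹ ⇒ overall = 17/57 × 37/27 = 629/1539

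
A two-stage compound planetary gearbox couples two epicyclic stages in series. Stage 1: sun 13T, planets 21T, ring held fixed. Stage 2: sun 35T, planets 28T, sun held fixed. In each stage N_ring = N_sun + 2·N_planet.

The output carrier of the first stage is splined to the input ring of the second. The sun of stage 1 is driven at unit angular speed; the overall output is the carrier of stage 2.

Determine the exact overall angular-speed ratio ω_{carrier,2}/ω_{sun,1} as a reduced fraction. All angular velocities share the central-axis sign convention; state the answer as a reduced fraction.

169/1224

Stage 1: N_ring = 13 + 2·21 = 55
Stage 1: 13(ω_s−ω_c) = −55(ω_r−ω_c),  ω_r=0, ω_s=1
Stage 1: 13(1−ω_c) = −55(0−ω_c)  ⇒  68ω_c = 13  ⇒  ω_c = 13/68
  ⇒ ω_c¹/ω_s¹ = 13/68
Stage 2: N_ring = 35 + 2·28 = 91
Stage 2: 35(ω_s−ω_c) = −91(ω_r−ω_c),  ω_s=0, ω_r=1
Stage 2: 35(0−ω_c) = −91(1−ω_c)  ⇒  126ω_c = 91  ⇒  ω_c = 13/18
  ⇒ ω_c²/ω_r² = 13/18
Coupling ω_r² = ω_c¹ ⇒ overall = 13/68 × 13/18 = 169/1224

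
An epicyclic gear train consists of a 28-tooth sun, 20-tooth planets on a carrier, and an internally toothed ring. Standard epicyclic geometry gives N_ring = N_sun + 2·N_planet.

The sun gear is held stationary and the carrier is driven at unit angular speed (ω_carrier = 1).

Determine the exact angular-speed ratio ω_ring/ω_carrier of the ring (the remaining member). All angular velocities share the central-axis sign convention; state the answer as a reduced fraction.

24/17

N_ring = 28 + 2·20 = 68
28(ω_s−ω_c) = −68(ω_r−ω_c),  ω_s=0, ω_c=1
ω_r = 1 − (28/68)(0−1) = 24/17
ω_r/ω_c = 24/17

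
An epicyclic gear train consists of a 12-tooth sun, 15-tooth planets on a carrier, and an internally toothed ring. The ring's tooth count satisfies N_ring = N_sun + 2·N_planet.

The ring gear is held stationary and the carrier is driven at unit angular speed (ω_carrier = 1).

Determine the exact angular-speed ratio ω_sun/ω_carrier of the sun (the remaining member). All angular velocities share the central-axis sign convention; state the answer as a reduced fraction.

9/2

N_ring = 12 + 2·15 = 42
12(ω_s−ω_c) = −42(ω_r−ω_c),  ω_r=0, ω_c=1
ω_s = 1 − (42/12)(0−1) = 9/2
ω_s/ω_c = 9/2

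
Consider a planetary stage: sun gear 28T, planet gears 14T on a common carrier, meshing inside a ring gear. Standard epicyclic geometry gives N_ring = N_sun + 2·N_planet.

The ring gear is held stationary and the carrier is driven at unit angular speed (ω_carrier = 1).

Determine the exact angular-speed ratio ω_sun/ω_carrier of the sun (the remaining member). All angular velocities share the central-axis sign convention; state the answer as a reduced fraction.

3

N_ring = 28 + 2·14 = 56
28(ω_s−ω_c) = −56(ω_r−ω_c),  ω_r=0, ω_c=1
ω_s = 1 − (56/28)(0−1) = 3
ω_s/ω_c = 3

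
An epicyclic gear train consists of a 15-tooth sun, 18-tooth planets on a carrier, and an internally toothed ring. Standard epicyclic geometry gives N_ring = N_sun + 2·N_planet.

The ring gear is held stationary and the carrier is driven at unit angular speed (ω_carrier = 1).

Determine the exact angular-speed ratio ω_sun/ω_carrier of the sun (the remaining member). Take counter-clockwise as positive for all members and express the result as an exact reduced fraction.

N_ring = 15 + 2·18 = 51
15(ω_s−ω_c) = −51(ω_r−ω_c),  ω_r=0, ω_c=1
ω_s = 1 − (51/15)(0−1) = 22/5
ω_s/ω_c = 22/5

22/5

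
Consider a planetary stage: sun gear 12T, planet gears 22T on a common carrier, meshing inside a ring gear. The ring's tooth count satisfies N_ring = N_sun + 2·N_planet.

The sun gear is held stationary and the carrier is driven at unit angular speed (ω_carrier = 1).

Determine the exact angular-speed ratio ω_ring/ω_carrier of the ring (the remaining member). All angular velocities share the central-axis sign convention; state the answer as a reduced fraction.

17/14

N_ring = 12 + 2·22 = 56
12(ω_s−ω_c) = −56(ω_r−ω_c),  ω_s=0, ω_c=1
ω_r = 1 − (12/56)(0−1) = 17/14
ω_r/ω_c = 17/14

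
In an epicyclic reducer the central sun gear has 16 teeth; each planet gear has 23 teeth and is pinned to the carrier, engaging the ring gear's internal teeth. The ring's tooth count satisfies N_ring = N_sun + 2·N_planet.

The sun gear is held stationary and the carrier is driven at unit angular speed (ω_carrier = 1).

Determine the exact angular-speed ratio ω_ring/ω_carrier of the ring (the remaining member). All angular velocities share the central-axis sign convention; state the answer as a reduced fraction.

39/31

N_ring = 16 + 2·23 = 62
16(ω_s−ω_c) = −62(ω_r−ω_c),  ω_s=0, ω_c=1
ω_r = 1 − (16/62)(0−1) = 39/31
ω_r/ω_c = 39/31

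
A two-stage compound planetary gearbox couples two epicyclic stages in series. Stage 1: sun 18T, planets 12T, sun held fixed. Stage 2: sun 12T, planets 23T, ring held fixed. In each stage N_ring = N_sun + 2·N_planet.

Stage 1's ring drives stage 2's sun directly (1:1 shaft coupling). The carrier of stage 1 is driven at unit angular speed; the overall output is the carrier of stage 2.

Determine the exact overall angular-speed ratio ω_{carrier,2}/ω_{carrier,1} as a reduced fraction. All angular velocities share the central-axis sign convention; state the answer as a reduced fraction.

12/49

Stage 1: N_ring = 18 + 2·12 = 42
Stage 1: 18(ω_s−ω_c) = −42(ω_r−ω_c),  ω_s=0, ω_c=1
Stage 1: ω_r = 1 − (18/42)(0−1) = 10/7
  ⇒ ω_r¹/ω_c¹ = 10/7
Stage 2: N_ring = 12 + 2·23 = 58
Stage 2: 12(ω_s−ω_c) = −58(ω_r−ω_c),  ω_r=0, ω_s=1
Stage 2: 12(1−ω_c) = −58(0−ω_c)  ⇒  70ω_c = 12  ⇒  ω_c = 6/35
  ⇒ ω_c²/ω_s² = 6/35
Coupling ω_s² = ω_r¹ ⇒ overall = 10/7 × 6/35 = 12/49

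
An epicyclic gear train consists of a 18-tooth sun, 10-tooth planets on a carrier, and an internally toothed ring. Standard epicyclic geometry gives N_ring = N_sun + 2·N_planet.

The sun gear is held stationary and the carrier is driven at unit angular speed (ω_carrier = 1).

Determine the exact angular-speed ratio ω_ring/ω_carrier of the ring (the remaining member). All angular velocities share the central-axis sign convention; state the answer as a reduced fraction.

28/19

N_ring = 18 + 2·10 = 38
18(ω_s−ω_c) = −38(ω_r−ω_c),  ω_s=0, ω_c=1
ω_r = 1 − (18/38)(0−1) = 28/19
ω_r/ω_c = 28/19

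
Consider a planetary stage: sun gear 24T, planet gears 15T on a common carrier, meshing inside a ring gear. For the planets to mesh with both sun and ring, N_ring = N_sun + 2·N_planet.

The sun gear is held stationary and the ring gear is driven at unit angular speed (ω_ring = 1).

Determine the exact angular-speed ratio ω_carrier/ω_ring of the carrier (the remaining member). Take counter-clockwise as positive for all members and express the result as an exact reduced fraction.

9/13

N_ring = 24 + 2·15 = 54
24(ω_s−ω_c) = −54(ω_r−ω_c),  ω_s=0, ω_r=1
24(0−ω_c) = −54(1−ω_c)  ⇒  78ω_c = 54  ⇒  ω_c = 9/13
ω_c/ω_r = 9/13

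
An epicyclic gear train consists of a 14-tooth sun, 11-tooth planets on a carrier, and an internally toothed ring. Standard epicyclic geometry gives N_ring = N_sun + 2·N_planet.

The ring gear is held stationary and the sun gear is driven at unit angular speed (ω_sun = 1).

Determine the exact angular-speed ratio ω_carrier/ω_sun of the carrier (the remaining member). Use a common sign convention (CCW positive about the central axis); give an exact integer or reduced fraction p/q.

N_ring = 14 + 2·11 = 36
14(ω_s−ω_c) = −36(ω_r−ω_c),  ω_r=0, ω_s=1
14(1−ω_c) = −36(0−ω_c)  ⇒  50ω_c = 14  ⇒  ω_c = 7/25
ω_c/ω_s = 7/25

7/25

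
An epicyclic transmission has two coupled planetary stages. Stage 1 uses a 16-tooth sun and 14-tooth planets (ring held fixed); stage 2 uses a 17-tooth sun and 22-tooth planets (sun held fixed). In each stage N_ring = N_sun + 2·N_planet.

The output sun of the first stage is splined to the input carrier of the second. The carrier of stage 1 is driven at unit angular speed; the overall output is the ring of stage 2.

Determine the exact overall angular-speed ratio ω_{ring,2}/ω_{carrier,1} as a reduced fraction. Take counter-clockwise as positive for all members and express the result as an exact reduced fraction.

Stage 1: N_ring = 16 + 2·14 = 44
Stage 1: 16(ω_s−ω_c) = −44(ω_r−ω_c),  ω_r=0, ω_c=1
Stage 1: ω_s = 1 − (44/16)(0−1) = 15/4
  ⇒ ω_s¹/ω_c¹ = 15/4
Stage 2: N_ring = 17 + 2·22 = 61
Stage 2: 17(ω_s−ω_c) = −61(ω_r−ω_c),  ω_s=0, ω_c=1
Stage 2: ω_r = 1 − (17/61)(0−1) = 78/61
  ⇒ ω_r²/ω_c² = 78/61
Coupling ω_c² = ω_s¹ ⇒ overall = 15/4 × 78/61 = 585/122

585/122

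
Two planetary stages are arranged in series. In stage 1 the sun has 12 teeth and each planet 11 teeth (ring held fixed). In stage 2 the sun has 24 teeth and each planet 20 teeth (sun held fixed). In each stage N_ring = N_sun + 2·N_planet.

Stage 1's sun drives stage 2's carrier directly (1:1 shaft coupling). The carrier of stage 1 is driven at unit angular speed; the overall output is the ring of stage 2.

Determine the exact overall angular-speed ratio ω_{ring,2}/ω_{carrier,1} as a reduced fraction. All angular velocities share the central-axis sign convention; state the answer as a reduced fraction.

Stage 1: N_ring = 12 + 2·11 = 34
Stage 1: 12(ω_s−ω_c) = −34(ω_r−ω_c),  ω_r=0, ω_c=1
Stage 1: ω_s = 1 − (34/12)(0−1) = 23/6
  ⇒ ω_s¹/ω_c¹ = 23/6
Stage 2: N_ring = 24 + 2·20 = 64
Stage 2: 24(ω_s−ω_c) = −64(ω_r−ω_c),  ω_s=0, ω_c=1
Stage 2: ω_r = 1 − (24/64)(0−1) = 11/8
  ⇒ ω_r²/ω_c² = 11/8
Coupling ω_c² = ω_s¹ ⇒ overall = 23/6 × 11/8 = 253/48

253/48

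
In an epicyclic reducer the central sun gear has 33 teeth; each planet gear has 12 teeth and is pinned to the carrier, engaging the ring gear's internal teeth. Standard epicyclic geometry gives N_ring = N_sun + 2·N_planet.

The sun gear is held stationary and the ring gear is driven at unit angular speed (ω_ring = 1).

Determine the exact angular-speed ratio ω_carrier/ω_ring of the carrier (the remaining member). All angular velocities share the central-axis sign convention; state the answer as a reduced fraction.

N_ring = 33 + 2·12 = 57
33(ω_s−ω_c) = −57(ω_r−ω_c),  ω_s=0, ω_r=1
33(0−ω_c) = −57(1−ω_c)  ⇒  90ω_c = 57  ⇒  ω_c = 19/30
ω_c/ω_r = 19/30

19/30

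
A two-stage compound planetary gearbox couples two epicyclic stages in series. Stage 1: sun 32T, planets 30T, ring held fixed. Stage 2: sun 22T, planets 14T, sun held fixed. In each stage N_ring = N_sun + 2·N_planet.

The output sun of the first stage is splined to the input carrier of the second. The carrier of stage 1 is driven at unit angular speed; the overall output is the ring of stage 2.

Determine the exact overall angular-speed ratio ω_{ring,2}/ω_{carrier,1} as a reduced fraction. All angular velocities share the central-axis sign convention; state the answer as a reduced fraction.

Stage 1: N_ring = 32 + 2·30 = 92
Stage 1: 32(ω_s−ω_c) = −92(ω_r−ω_c),  ω_r=0, ω_c=1
Stage 1: ω_s = 1 − (92/32)(0−1) = 31/8
  ⇒ ω_s¹/ω_c¹ = 31/8
Stage 2: N_ring = 22 + 2·14 = 50
Stage 2: 22(ω_s−ω_c) = −50(ω_r−ω_c),  ω_s=0, ω_c=1
Stage 2: ω_r = 1 − (22/50)(0−1) = 36/25
  ⇒ ω_r²/ω_c² = 36/25
Coupling ω_c² = ω_s¹ ⇒ overall = 31/8 × 36/25 = 279/50

279/50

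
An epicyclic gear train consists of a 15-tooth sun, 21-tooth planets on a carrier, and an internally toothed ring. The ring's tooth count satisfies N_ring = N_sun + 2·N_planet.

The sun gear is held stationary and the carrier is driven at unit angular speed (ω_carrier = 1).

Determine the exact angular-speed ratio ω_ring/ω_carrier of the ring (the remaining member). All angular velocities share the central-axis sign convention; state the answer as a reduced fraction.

N_ring = 15 + 2·21 = 57
15(ω_s−ω_c) = −57(ω_r−ω_c),  ω_s=0, ω_c=1
ω_r = 1 − (15/57)(0−1) = 24/19
ω_r/ω_c = 24/19

24/19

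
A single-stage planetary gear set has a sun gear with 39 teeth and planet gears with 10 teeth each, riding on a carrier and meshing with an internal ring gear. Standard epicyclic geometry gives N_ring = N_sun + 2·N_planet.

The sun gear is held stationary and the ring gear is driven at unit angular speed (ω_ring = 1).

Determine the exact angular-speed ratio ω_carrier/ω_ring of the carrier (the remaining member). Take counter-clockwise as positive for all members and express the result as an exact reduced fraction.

59/98

N_ring = 39 + 2·10 = 59
39(ω_s−ω_c) = −59(ω_r−ω_c),  ω_s=0, ω_r=1
39(0−ω_c) = −59(1−ω_c)  ⇒  98ω_c = 59  ⇒  ω_c = 59/98
ω_c/ω_r = 59/98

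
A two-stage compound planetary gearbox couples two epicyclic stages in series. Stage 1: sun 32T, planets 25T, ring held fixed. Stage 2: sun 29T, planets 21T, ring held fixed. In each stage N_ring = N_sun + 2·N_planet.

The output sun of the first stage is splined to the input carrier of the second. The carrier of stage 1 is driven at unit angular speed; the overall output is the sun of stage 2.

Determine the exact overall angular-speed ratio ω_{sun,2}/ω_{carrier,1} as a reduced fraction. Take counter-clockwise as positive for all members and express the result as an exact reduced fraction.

1425/116

Stage 1: N_ring = 32 + 2·25 = 82
Stage 1: 32(ω_s−ω_c) = −82(ω_r−ω_c),  ω_r=0, ω_c=1
Stage 1: ω_s = 1 − (82/32)(0−1) = 57/16
  ⇒ ω_s¹/ω_c¹ = 57/16
Stage 2: N_ring = 29 + 2·21 = 71
Stage 2: 29(ω_s−ω_c) = −71(ω_r−ω_c),  ω_r=0, ω_c=1
Stage 2: ω_s = 1 − (71/29)(0−1) = 100/29
  ⇒ ω_s²/ω_c² = 100/29
Coupling ω_c² = ω_s¹ ⇒ overall = 57/16 × 100/29 = 1425/116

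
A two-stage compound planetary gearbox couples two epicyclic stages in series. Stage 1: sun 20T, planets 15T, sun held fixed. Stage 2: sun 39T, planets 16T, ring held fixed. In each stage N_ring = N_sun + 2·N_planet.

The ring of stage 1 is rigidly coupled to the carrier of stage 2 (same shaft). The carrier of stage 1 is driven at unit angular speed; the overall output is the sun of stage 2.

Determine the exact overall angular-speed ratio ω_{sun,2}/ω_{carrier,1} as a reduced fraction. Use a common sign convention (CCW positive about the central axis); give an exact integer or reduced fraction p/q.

Stage 1: N_ring = 20 + 2·15 = 50
Stage 1: 20(ω_s−ω_c) = −50(ω_r−ω_c),  ω_s=0, ω_c=1
Stage 1: ω_r = 1 − (20/50)(0−1) = 7/5
  ⇒ ω_r¹/ω_c¹ = 7/5
Stage 2: N_ring = 39 + 2·16 = 71
Stage 2: 39(ω_s−ω_c) = −71(ω_r−ω_c),  ω_r=0, ω_c=1
Stage 2: ω_s = 1 − (71/39)(0−1) = 110/39
  ⇒ ω_s²/ω_c² = 110/39
Coupling ω_c² = ω_r¹ ⇒ overall = 7/5 × 110/39 = 154/39

154/39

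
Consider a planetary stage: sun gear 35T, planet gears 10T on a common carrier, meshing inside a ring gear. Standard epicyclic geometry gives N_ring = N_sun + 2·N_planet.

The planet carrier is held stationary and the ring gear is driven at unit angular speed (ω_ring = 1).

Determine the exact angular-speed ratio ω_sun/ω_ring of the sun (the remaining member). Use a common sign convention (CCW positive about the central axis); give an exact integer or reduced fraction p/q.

-11/7

N_ring = 35 + 2·10 = 55
35(ω_s−ω_c) = −55(ω_r−ω_c),  ω_c=0, ω_r=1
ω_s = 0 − (55/35)(1−0) = -11/7
ω_s/ω_r = -11/7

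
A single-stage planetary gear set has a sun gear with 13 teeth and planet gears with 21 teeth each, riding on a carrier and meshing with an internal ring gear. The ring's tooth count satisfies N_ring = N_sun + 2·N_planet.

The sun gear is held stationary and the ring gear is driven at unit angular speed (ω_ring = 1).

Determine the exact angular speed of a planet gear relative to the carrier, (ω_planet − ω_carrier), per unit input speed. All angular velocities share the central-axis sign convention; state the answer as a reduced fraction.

N_ring = 13 + 2·21 = 55
13(ω_s−ω_c) = −55(ω_r−ω_c),  ω_s=0, ω_r=1
13(0−ω_c) = −55(1−ω_c)  ⇒  68ω_c = 55  ⇒  ω_c = 55/68
sun–planet: 13·(0−55/68) = −21·(ω_p−ω_c)  ⇒  ω_p−ω_c = −(13/21)·(-55/68) = 715/1428

715/1428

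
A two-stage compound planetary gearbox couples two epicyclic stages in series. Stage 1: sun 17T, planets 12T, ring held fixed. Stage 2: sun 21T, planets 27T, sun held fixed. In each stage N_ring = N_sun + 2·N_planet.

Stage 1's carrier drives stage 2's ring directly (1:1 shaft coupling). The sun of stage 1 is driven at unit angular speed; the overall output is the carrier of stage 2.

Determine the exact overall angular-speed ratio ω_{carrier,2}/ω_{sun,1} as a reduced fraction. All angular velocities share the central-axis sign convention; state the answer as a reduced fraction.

425/1856

Stage 1: N_ring = 17 + 2·12 = 41
Stage 1: 17(ω_s−ω_c) = −41(ω_r−ω_c),  ω_r=0, ω_s=1
Stage 1: 17(1−ω_c) = −41(0−ω_c)  ⇒  58ω_c = 17  ⇒  ω_c = 17/58
  ⇒ ω_c¹/ω_s¹ = 17/58
Stage 2: N_ring = 21 + 2·27 = 75
Stage 2: 21(ω_s−ω_c) = −75(ω_r−ω_c),  ω_s=0, ω_r=1
Stage 2: 21(0−ω_c) = −75(1−ω_c)  ⇒  96ω_c = 75  ⇒  ω_c = 25/32
  ⇒ ω_c²/ω_r² = 25/32
Coupling ω_r² = ω_c¹ ⇒ overall = 17/58 × 25/32 = 425/1856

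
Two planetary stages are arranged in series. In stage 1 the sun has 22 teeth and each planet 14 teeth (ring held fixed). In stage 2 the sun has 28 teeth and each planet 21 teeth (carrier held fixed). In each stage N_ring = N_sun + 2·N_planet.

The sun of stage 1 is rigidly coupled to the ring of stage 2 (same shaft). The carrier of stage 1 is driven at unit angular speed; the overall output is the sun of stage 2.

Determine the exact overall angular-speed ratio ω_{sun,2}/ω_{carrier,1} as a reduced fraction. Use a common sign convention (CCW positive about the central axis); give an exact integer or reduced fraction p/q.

-90/11

Stage 1: N_ring = 22 + 2·14 = 50
Stage 1: 22(ω_s−ω_c) = −50(ω_r−ω_c),  ω_r=0, ω_c=1
Stage 1: ω_s = 1 − (50/22)(0−1) = 36/11
  ⇒ ω_s¹/ω_c¹ = 36/11
Stage 2: N_ring = 28 + 2·21 = 70
Stage 2: 28(ω_s−ω_c) = −70(ω_r−ω_c),  ω_c=0, ω_r=1
Stage 2: ω_s = 0 − (70/28)(1−0) = -5/2
  ⇒ ω_s²/ω_r² = -5/2
Coupling ω_r² = ω_s¹ ⇒ overall = 36/11 × -5/2 = -90/11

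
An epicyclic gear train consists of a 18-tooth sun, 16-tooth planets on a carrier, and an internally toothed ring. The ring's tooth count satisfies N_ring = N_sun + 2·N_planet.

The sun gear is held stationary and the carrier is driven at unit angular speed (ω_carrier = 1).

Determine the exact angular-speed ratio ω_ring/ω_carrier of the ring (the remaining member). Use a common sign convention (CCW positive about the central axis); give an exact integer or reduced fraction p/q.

N_ring = 18 + 2·16 = 50
18(ω_s−ω_c) = −50(ω_r−ω_c),  ω_s=0, ω_c=1
ω_r = 1 − (18/50)(0−1) = 34/25
ω_r/ω_c = 34/25

34/25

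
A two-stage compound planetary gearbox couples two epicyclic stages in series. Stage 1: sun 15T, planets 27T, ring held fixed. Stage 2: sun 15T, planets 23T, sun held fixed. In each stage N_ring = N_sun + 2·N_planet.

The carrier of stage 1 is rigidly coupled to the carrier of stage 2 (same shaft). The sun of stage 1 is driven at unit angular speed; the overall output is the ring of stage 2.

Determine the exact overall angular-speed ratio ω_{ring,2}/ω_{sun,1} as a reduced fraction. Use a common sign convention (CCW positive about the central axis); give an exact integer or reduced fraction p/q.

Stage 1: N_ring = 15 + 2·27 = 69
Stage 1: 15(ω_s−ω_c) = −69(ω_r−ω_c),  ω_r=0, ω_s=1
Stage 1: 15(1−ω_c) = −69(0−ω_c)  ⇒  84ω_c = 15  ⇒  ω_c = 5/28
  ⇒ ω_c¹/ω_s¹ = 5/28
Stage 2: N_ring = 15 + 2·23 = 61
Stage 2: 15(ω_s−ω_c) = −61(ω_r−ω_c),  ω_s=0, ω_c=1
Stage 2: ω_r = 1 − (15/61)(0−1) = 76/61
  ⇒ ω_r²/ω_c² = 76/61
Coupling ω_c² = ω_c¹ ⇒ overall = 5/28 × 76/61 = 95/427

95/427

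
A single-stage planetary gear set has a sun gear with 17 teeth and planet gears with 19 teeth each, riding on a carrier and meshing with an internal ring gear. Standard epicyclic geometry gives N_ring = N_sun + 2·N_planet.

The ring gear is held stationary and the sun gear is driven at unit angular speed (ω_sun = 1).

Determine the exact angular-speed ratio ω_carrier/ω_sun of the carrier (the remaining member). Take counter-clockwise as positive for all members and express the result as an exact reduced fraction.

17/72

N_ring = 17 + 2·19 = 55
17(ω_s−ω_c) = −55(ω_r−ω_c),  ω_r=0, ω_s=1
17(1−ω_c) = −55(0−ω_c)  ⇒  72ω_c = 17  ⇒  ω_c = 17/72
ω_c/ω_s = 17/72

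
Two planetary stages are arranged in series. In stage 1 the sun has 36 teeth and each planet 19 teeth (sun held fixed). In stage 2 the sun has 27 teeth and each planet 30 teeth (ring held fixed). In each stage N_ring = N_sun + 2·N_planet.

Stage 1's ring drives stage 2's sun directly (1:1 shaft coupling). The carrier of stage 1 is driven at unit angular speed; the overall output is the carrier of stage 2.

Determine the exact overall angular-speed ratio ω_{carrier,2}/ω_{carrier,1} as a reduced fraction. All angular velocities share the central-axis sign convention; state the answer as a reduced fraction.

Stage 1: N_ring = 36 + 2·19 = 74
Stage 1: 36(ω_s−ω_c) = −74(ω_r−ω_c),  ω_s=0, ω_c=1
Stage 1: ω_r = 1 − (36/74)(0−1) = 55/37
  ⇒ ω_r¹/ω_c¹ = 55/37
Stage 2: N_ring = 27 + 2·30 = 87
Stage 2: 27(ω_s−ω_c) = −87(ω_r−ω_c),  ω_r=0, ω_s=1
Stage 2: 27(1−ω_c) = −87(0−ω_c)  ⇒  114ω_c = 27  ⇒  ω_c = 9/38
  ⇒ ω_c²/ω_s² = 9/38
Coupling ω_s² = ω_r¹ ⇒ overall = 55/37 × 9/38 = 495/1406

495/1406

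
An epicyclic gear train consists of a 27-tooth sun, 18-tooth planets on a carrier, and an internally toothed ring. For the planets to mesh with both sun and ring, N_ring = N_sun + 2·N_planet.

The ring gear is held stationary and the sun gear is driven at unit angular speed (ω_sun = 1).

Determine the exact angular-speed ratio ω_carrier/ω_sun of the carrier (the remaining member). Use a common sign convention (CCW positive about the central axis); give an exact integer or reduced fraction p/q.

N_ring = 27 + 2·18 = 63
27(ω_s−ω_c) = −63(ω_r−ω_c),  ω_r=0, ω_s=1
27(1−ω_c) = −63(0−ω_c)  ⇒  90ω_c = 27  ⇒  ω_c = 3/10
ω_c/ω_s = 3/10

3/10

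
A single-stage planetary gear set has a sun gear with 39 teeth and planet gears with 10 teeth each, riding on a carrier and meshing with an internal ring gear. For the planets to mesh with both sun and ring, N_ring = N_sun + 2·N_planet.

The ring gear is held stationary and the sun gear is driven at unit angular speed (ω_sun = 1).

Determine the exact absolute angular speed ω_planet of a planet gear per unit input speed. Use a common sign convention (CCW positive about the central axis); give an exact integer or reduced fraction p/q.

N_ring = 39 + 2·10 = 59
39(ω_s−ω_c) = −59(ω_r−ω_c),  ω_r=0, ω_s=1
39(1−ω_c) = −59(0−ω_c)  ⇒  98ω_c = 39  ⇒  ω_c = 39/98
sun–planet: 39·(1−39/98) = −10·(ω_p−ω_c)  ⇒  ω_p−ω_c = −(39/10)·(59/98) = -2301/980
ω_p = 39/98 − 2301/980 = -39/20

-39/20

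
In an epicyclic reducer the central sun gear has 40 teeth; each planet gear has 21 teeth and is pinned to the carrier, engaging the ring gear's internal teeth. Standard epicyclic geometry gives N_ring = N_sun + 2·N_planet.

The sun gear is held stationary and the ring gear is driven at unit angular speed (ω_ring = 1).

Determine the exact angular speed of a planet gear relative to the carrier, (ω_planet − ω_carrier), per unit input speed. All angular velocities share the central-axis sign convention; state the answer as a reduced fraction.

N_ring = 40 + 2·21 = 82
40(ω_s−ω_c) = −82(ω_r−ω_c),  ω_s=0, ω_r=1
40(0−ω_c) = −82(1−ω_c)  ⇒  122ω_c = 82  ⇒  ω_c = 41/61
sun–planet: 40·(0−41/61) = −21·(ω_p−ω_c)  ⇒  ω_p−ω_c = −(40/21)·(-41/61) = 1640/1281

1640/1281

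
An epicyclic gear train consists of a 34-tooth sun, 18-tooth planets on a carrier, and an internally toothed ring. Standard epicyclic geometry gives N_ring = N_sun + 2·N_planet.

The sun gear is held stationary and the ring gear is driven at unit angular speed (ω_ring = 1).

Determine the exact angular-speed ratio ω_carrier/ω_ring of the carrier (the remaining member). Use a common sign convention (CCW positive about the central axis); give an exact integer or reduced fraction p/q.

N_ring = 34 + 2·18 = 70
34(ω_s−ω_c) = −70(ω_r−ω_c),  ω_s=0, ω_r=1
34(0−ω_c) = −70(1−ω_c)  ⇒  104ω_c = 70  ⇒  ω_c = 35/52
ω_c/ω_r = 35/52

35/52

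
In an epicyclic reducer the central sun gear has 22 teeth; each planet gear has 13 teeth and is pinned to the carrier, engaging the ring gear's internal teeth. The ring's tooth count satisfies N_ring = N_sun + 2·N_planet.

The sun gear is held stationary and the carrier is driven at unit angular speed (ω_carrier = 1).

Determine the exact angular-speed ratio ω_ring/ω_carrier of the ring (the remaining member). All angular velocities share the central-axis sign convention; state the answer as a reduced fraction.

N_ring = 22 + 2·13 = 48
22(ω_s−ω_c) = −48(ω_r−ω_c),  ω_s=0, ω_c=1
ω_r = 1 − (22/48)(0−1) = 35/24
ω_r/ω_c = 35/24

35/24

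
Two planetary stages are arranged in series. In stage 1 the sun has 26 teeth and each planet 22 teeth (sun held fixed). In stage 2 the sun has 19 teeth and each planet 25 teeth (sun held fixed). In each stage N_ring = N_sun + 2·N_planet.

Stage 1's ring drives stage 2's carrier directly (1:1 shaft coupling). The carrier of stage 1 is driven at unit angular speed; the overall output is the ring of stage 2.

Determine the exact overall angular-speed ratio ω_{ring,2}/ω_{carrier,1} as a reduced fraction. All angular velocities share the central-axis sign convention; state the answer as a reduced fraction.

1408/805

Stage 1: N_ring = 26 + 2·22 = 70
Stage 1: 26(ω_s−ω_c) = −70(ω_r−ω_c),  ω_s=0, ω_c=1
Stage 1: ω_r = 1 − (26/70)(0−1) = 48/35
  ⇒ ω_r¹/ω_c¹ = 48/35
Stage 2: N_ring = 19 + 2·25 = 69
Stage 2: 19(ω_s−ω_c) = −69(ω_r−ω_c),  ω_s=0, ω_c=1
Stage 2: ω_r = 1 − (19/69)(0−1) = 88/69
  ⇒ ω_r²/ω_c² = 88/69
Coupling ω_c² = ω_r¹ ⇒ overall = 48/35 × 88/69 = 1408/805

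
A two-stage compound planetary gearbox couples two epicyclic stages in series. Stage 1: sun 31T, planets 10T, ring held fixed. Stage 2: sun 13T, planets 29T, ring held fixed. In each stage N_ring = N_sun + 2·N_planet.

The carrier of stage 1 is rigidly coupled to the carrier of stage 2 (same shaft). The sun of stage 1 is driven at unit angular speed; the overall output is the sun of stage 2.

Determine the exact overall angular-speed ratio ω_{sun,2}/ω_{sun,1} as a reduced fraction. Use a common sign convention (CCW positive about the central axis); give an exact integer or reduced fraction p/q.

Stage 1: N_ring = 31 + 2·10 = 51
Stage 1: 31(ω_s−ω_c) = −51(ω_r−ω_c),  ω_r=0, ω_s=1
Stage 1: 31(1−ω_c) = −51(0−ω_c)  ⇒  82ω_c = 31  ⇒  ω_c = 31/82
  ⇒ ω_c¹/ω_s¹ = 31/82
Stage 2: N_ring = 13 + 2·29 = 71
Stage 2: 13(ω_s−ω_c) = −71(ω_r−ω_c),  ω_r=0, ω_c=1
Stage 2: ω_s = 1 − (71/13)(0−1) = 84/13
  ⇒ ω_s²/ω_c² = 84/13
Coupling ω_c² = ω_c¹ ⇒ overall = 31/82 × 84/13 = 1302/533

1302/533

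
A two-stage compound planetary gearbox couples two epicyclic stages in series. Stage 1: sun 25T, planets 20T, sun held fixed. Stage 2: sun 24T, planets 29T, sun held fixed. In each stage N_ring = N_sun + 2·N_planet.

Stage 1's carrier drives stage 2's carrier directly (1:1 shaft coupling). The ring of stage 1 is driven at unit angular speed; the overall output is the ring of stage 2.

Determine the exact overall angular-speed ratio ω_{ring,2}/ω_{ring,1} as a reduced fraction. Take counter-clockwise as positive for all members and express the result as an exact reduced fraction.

689/738

Stage 1: N_ring = 25 + 2·20 = 65
Stage 1: 25(ω_s−ω_c) = −65(ω_r−ω_c),  ω_s=0, ω_r=1
Stage 1: 25(0−ω_c) = −65(1−ω_c)  ⇒  90ω_c = 65  ⇒  ω_c = 13/18
  ⇒ ω_c¹/ω_r¹ = 13/18
Stage 2: N_ring = 24 + 2·29 = 82
Stage 2: 24(ω_s−ω_c) = −82(ω_r−ω_c),  ω_s=0, ω_c=1
Stage 2: ω_r = 1 − (24/82)(0−1) = 53/41
  ⇒ ω_r²/ω_c² = 53/41
Coupling ω_c² = ω_c¹ ⇒ overall = 13/18 × 53/41 = 689/738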